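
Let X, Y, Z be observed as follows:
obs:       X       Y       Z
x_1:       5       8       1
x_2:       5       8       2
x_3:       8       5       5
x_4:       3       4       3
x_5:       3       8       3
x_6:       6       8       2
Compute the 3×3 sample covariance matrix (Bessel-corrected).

Step 1 — column means:
  mean(X) = (5 + 5 + 8 + 3 + 3 + 6) / 6 = 30/6 = 5
  mean(Y) = (8 + 8 + 5 + 4 + 8 + 8) / 6 = 41/6 = 6.8333
  mean(Z) = (1 + 2 + 5 + 3 + 3 + 2) / 6 = 16/6 = 2.6667

Step 2 — sample covariance S[i,j] = (1/(n-1)) · Σ_k (x_{k,i} - mean_i) · (x_{k,j} - mean_j), with n-1 = 5.
  S[X,X] = ((0)·(0) + (0)·(0) + (3)·(3) + (-2)·(-2) + (-2)·(-2) + (1)·(1)) / 5 = 18/5 = 3.6
  S[X,Y] = ((0)·(1.1667) + (0)·(1.1667) + (3)·(-1.8333) + (-2)·(-2.8333) + (-2)·(1.1667) + (1)·(1.1667)) / 5 = -1/5 = -0.2
  S[X,Z] = ((0)·(-1.6667) + (0)·(-0.6667) + (3)·(2.3333) + (-2)·(0.3333) + (-2)·(0.3333) + (1)·(-0.6667)) / 5 = 5/5 = 1
  S[Y,Y] = ((1.1667)·(1.1667) + (1.1667)·(1.1667) + (-1.8333)·(-1.8333) + (-2.8333)·(-2.8333) + (1.1667)·(1.1667) + (1.1667)·(1.1667)) / 5 = 16.8333/5 = 3.3667
  S[Y,Z] = ((1.1667)·(-1.6667) + (1.1667)·(-0.6667) + (-1.8333)·(2.3333) + (-2.8333)·(0.3333) + (1.1667)·(0.3333) + (1.1667)·(-0.6667)) / 5 = -8.3333/5 = -1.6667
  S[Z,Z] = ((-1.6667)·(-1.6667) + (-0.6667)·(-0.6667) + (2.3333)·(2.3333) + (0.3333)·(0.3333) + (0.3333)·(0.3333) + (-0.6667)·(-0.6667)) / 5 = 9.3333/5 = 1.8667

S is symmetric (S[j,i] = S[i,j]). Assembling:

S = [[3.6, -0.2, 1],
 [-0.2, 3.3667, -1.6667],
 [1, -1.6667, 1.8667]]


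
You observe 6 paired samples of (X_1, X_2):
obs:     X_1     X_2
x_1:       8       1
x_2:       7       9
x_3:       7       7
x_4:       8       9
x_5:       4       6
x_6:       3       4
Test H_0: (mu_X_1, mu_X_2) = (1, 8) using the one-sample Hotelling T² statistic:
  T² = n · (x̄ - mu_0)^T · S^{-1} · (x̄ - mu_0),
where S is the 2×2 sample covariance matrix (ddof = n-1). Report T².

Step 1 — sample mean vector:
  mean(X_1) = (8 + 7 + 7 + 8 + 4 + 3) / 6 = 37/6 = 6.1667
  mean(X_2) = (1 + 9 + 7 + 9 + 6 + 4) / 6 = 36/6 = 6
  x̄ = (6.1667, 6),  deviation x̄ - mu_0 = (6.1667, 6) - (1, 8) = (5.1667, -2).

Step 2 — sample covariance matrix, S[i,j] = (1/(n-1)) · Σ_k (x_{k,i} - mean_i) · (x_{k,j} - mean_j), divisor n-1 = 5:
  S[X_1,X_1] = ((1.8333)·(1.8333) + (0.8333)·(0.8333) + (0.8333)·(0.8333) + (1.8333)·(1.8333) + (-2.1667)·(-2.1667) + (-3.1667)·(-3.1667)) / 5 = 22.8333/5 = 4.5667
  S[X_1,X_2] = ((1.8333)·(-5) + (0.8333)·(3) + (0.8333)·(1) + (1.8333)·(3) + (-2.1667)·(0) + (-3.1667)·(-2)) / 5 = 6/5 = 1.2
  S[X_2,X_2] = ((-5)·(-5) + (3)·(3) + (1)·(1) + (3)·(3) + (0)·(0) + (-2)·(-2)) / 5 = 48/5 = 9.6
  S = [[4.5667, 1.2],
 [1.2, 9.6]].

Step 3 — invert S. det(S) = 4.5667·9.6 - (1.2)² = 42.4.
  S^{-1} = (1/det) · [[d, -b], [-b, a]] = [[0.2264, -0.0283],
 [-0.0283, 0.1077]].

Step 4 — quadratic form (x̄ - mu_0)^T · S^{-1} · (x̄ - mu_0):
  S^{-1} · (x̄ - mu_0) = (1.2264, -0.3616),
  (x̄ - mu_0)^T · [...] = (5.1667)·(1.2264) + (-2)·(-0.3616) = 7.0597.

Step 5 — scale by n: T² = 6 · 7.0597 = 42.3585.

T² ≈ 42.3585


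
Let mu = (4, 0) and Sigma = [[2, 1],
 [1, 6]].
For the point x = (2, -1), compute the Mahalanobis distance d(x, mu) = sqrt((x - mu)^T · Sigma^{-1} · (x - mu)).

Step 1 — centre the observation: (x - mu) = (-2, -1).

Step 2 — invert Sigma. det(Sigma) = 2·6 - (1)² = 11.
  Sigma^{-1} = (1/det) · [[d, -b], [-b, a]] = [[0.5455, -0.0909],
 [-0.0909, 0.1818]].

Step 3 — form the quadratic (x - mu)^T · Sigma^{-1} · (x - mu):
  Sigma^{-1} · (x - mu) = (-1, 0).
  (x - mu)^T · [Sigma^{-1} · (x - mu)] = (-2)·(-1) + (-1)·(0) = 2.

Step 4 — take square root: d = √(2) ≈ 1.4142.

d(x, mu) = √(2) ≈ 1.4142


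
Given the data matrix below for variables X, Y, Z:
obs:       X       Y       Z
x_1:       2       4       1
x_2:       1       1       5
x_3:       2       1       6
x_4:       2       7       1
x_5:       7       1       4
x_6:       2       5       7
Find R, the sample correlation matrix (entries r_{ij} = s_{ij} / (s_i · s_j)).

Step 1 — column means:
  mean(X) = (2 + 1 + 2 + 2 + 7 + 2) / 6 = 16/6 = 2.6667
  mean(Y) = (4 + 1 + 1 + 7 + 1 + 5) / 6 = 19/6 = 3.1667
  mean(Z) = (1 + 5 + 6 + 1 + 4 + 7) / 6 = 24/6 = 4

Step 2 — sample variances and covariances s[i,j] = (1/(n-1)) · Σ_k (x_{k,i} - mean_i) · (x_{k,j} - mean_j), with n-1 = 5:
  s[X,X] = ((-0.6667)·(-0.6667) + (-1.6667)·(-1.6667) + (-0.6667)·(-0.6667) + (-0.6667)·(-0.6667) + (4.3333)·(4.3333) + (-0.6667)·(-0.6667)) / 5 = 23.3333/5 = 4.6667
  s[X,Y] = ((-0.6667)·(0.8333) + (-1.6667)·(-2.1667) + (-0.6667)·(-2.1667) + (-0.6667)·(3.8333) + (4.3333)·(-2.1667) + (-0.6667)·(1.8333)) / 5 = -8.6667/5 = -1.7333
  s[X,Z] = ((-0.6667)·(-3) + (-1.6667)·(1) + (-0.6667)·(2) + (-0.6667)·(-3) + (4.3333)·(0) + (-0.6667)·(3)) / 5 = -1/5 = -0.2
  s[Y,Y] = ((0.8333)·(0.8333) + (-2.1667)·(-2.1667) + (-2.1667)·(-2.1667) + (3.8333)·(3.8333) + (-2.1667)·(-2.1667) + (1.8333)·(1.8333)) / 5 = 32.8333/5 = 6.5667
  s[Y,Z] = ((0.8333)·(-3) + (-2.1667)·(1) + (-2.1667)·(2) + (3.8333)·(-3) + (-2.1667)·(0) + (1.8333)·(3)) / 5 = -15/5 = -3
  s[Z,Z] = ((-3)·(-3) + (1)·(1) + (2)·(2) + (-3)·(-3) + (0)·(0) + (3)·(3)) / 5 = 32/5 = 6.4
  Sample standard deviations s_i = √(s[i,i]):
  s(X) = √(4.6667) = 2.1602
  s(Y) = √(6.5667) = 2.5626
  s(Z) = √(6.4) = 2.5298

Step 3 — r_{ij} = s_{ij} / (s_i · s_j):
  r[X,X] = 1 (diagonal).
  r[X,Y] = -1.7333 / (2.1602 · 2.5626) = -1.7333 / 5.5357 = -0.3131
  r[X,Z] = -0.2 / (2.1602 · 2.5298) = -0.2 / 5.465 = -0.0366
  r[Y,Y] = 1 (diagonal).
  r[Y,Z] = -3 / (2.5626 · 2.5298) = -3 / 6.4828 = -0.4628
  r[Z,Z] = 1 (diagonal).

R is symmetric with unit diagonal. Assembling:

R = [[1, -0.3131, -0.0366],
 [-0.3131, 1, -0.4628],
 [-0.0366, -0.4628, 1]]


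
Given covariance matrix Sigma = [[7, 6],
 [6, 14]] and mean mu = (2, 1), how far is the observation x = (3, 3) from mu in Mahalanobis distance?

Step 1 — centre the observation: (x - mu) = (1, 2).

Step 2 — invert Sigma. det(Sigma) = 7·14 - (6)² = 62.
  Sigma^{-1} = (1/det) · [[d, -b], [-b, a]] = [[0.2258, -0.0968],
 [-0.0968, 0.1129]].

Step 3 — form the quadratic (x - mu)^T · Sigma^{-1} · (x - mu):
  Sigma^{-1} · (x - mu) = (0.0323, 0.129).
  (x - mu)^T · [Sigma^{-1} · (x - mu)] = (1)·(0.0323) + (2)·(0.129) = 0.2903.

Step 4 — take square root: d = √(0.2903) ≈ 0.5388.

d(x, mu) = √(0.2903) ≈ 0.5388


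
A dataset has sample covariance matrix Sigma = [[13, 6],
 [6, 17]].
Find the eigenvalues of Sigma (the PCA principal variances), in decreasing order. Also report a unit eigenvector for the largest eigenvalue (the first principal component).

Step 1 — characteristic polynomial of 2×2 Sigma:
  det(Sigma - λI) = λ² - trace · λ + det = 0.
  trace = 13 + 17 = 30, det = 13·17 - (6)² = 185.
Step 2 — discriminant:
  Δ = trace² - 4·det = 900 - 740 = 160.
Step 3 — eigenvalues:
  λ = (trace ± √Δ)/2 = (30 ± 12.6491)/2,
  λ_1 = 21.3246,  λ_2 = 8.6754.

Step 4 — unit eigenvector for λ_1: solve (Sigma - λ_1 I)v = 0. First row:
  (13 - 21.3246)·v_x + (6)·v_y = 0, i.e. (-8.3246)·v_x + (6)·v_y = 0,
  so v ∝ (b, λ_1 - a) = (6, 8.3246) = u.
  ||u|| = √((6)² + (8.3246)²) = √(105.2982) ≈ 10.2615,
  v_1 = u/||u|| ≈ (0.5847, 0.8112) (||v_1|| = 1).

λ_1 = 21.3246,  λ_2 = 8.6754;  v_1 ≈ (0.5847, 0.8112)


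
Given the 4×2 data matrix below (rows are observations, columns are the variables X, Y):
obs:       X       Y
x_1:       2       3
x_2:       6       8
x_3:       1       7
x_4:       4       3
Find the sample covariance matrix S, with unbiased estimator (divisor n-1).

Step 1 — column means:
  mean(X) = (2 + 6 + 1 + 4) / 4 = 13/4 = 3.25
  mean(Y) = (3 + 8 + 7 + 3) / 4 = 21/4 = 5.25

Step 2 — sample covariance S[i,j] = (1/(n-1)) · Σ_k (x_{k,i} - mean_i) · (x_{k,j} - mean_j), with n-1 = 3.
  S[X,X] = ((-1.25)·(-1.25) + (2.75)·(2.75) + (-2.25)·(-2.25) + (0.75)·(0.75)) / 3 = 14.75/3 = 4.9167
  S[X,Y] = ((-1.25)·(-2.25) + (2.75)·(2.75) + (-2.25)·(1.75) + (0.75)·(-2.25)) / 3 = 4.75/3 = 1.5833
  S[Y,Y] = ((-2.25)·(-2.25) + (2.75)·(2.75) + (1.75)·(1.75) + (-2.25)·(-2.25)) / 3 = 20.75/3 = 6.9167

S is symmetric (S[j,i] = S[i,j]). Assembling:

S = [[4.9167, 1.5833],
 [1.5833, 6.9167]]


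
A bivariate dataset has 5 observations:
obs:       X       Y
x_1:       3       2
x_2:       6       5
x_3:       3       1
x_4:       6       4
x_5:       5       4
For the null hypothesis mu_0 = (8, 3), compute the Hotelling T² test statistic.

Step 1 — sample mean vector:
  mean(X) = (3 + 6 + 3 + 6 + 5) / 5 = 23/5 = 4.6
  mean(Y) = (2 + 5 + 1 + 4 + 4) / 5 = 16/5 = 3.2
  x̄ = (4.6, 3.2),  deviation x̄ - mu_0 = (4.6, 3.2) - (8, 3) = (-3.4, 0.2).

Step 2 — sample covariance matrix, S[i,j] = (1/(n-1)) · Σ_k (x_{k,i} - mean_i) · (x_{k,j} - mean_j), divisor n-1 = 4:
  S[X,X] = ((-1.6)·(-1.6) + (1.4)·(1.4) + (-1.6)·(-1.6) + (1.4)·(1.4) + (0.4)·(0.4)) / 4 = 9.2/4 = 2.3
  S[X,Y] = ((-1.6)·(-1.2) + (1.4)·(1.8) + (-1.6)·(-2.2) + (1.4)·(0.8) + (0.4)·(0.8)) / 4 = 9.4/4 = 2.35
  S[Y,Y] = ((-1.2)·(-1.2) + (1.8)·(1.8) + (-2.2)·(-2.2) + (0.8)·(0.8) + (0.8)·(0.8)) / 4 = 10.8/4 = 2.7
  S = [[2.3, 2.35],
 [2.35, 2.7]].

Step 3 — invert S. det(S) = 2.3·2.7 - (2.35)² = 0.6875.
  S^{-1} = (1/det) · [[d, -b], [-b, a]] = [[3.9273, -3.4182],
 [-3.4182, 3.3455]].

Step 4 — quadratic form (x̄ - mu_0)^T · S^{-1} · (x̄ - mu_0):
  S^{-1} · (x̄ - mu_0) = (-14.0364, 12.2909),
  (x̄ - mu_0)^T · [...] = (-3.4)·(-14.0364) + (0.2)·(12.2909) = 50.1818.

Step 5 — scale by n: T² = 5 · 50.1818 = 250.9091.

T² ≈ 250.9091


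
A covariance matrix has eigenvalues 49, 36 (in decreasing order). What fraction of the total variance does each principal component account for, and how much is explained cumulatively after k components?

Step 1 — total variance = trace(Sigma) = Σ λ_i = 49 + 36 = 85.

Step 2 — fraction explained by component i = λ_i / Σ λ:
  PC1: 49/85 = 0.5765
  PC2: 36/85 = 0.4235

Step 3 — cumulative fraction after k components = (λ_1 + ... + λ_k) / Σ λ:
  k = 1: 49/85 = 0.5765
  k = 2: (49 + 36)/85 = 85/85 = 1

Summary (fraction, with percent):

explained: PC1 0.5765 (57.65%), PC2 0.4235 (42.35%);  cumulative: 0.5765, 1


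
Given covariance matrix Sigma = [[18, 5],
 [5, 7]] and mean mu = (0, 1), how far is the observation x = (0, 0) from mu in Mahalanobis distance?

Step 1 — centre the observation: (x - mu) = (0, -1).

Step 2 — invert Sigma. det(Sigma) = 18·7 - (5)² = 101.
  Sigma^{-1} = (1/det) · [[d, -b], [-b, a]] = [[0.0693, -0.0495],
 [-0.0495, 0.1782]].

Step 3 — form the quadratic (x - mu)^T · Sigma^{-1} · (x - mu):
  Sigma^{-1} · (x - mu) = (0.0495, -0.1782).
  (x - mu)^T · [Sigma^{-1} · (x - mu)] = (0)·(0.0495) + (-1)·(-0.1782) = 0.1782.

Step 4 — take square root: d = √(0.1782) ≈ 0.4222.

d(x, mu) = √(0.1782) ≈ 0.4222


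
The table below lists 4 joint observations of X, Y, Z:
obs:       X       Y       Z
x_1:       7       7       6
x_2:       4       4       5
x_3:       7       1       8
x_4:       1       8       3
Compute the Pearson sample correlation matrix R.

Step 1 — column means:
  mean(X) = (7 + 4 + 7 + 1) / 4 = 19/4 = 4.75
  mean(Y) = (7 + 4 + 1 + 8) / 4 = 20/4 = 5
  mean(Z) = (6 + 5 + 8 + 3) / 4 = 22/4 = 5.5

Step 2 — sample variances and covariances s[i,j] = (1/(n-1)) · Σ_k (x_{k,i} - mean_i) · (x_{k,j} - mean_j), with n-1 = 3:
  s[X,X] = ((2.25)·(2.25) + (-0.75)·(-0.75) + (2.25)·(2.25) + (-3.75)·(-3.75)) / 3 = 24.75/3 = 8.25
  s[X,Y] = ((2.25)·(2) + (-0.75)·(-1) + (2.25)·(-4) + (-3.75)·(3)) / 3 = -15/3 = -5
  s[X,Z] = ((2.25)·(0.5) + (-0.75)·(-0.5) + (2.25)·(2.5) + (-3.75)·(-2.5)) / 3 = 16.5/3 = 5.5
  s[Y,Y] = ((2)·(2) + (-1)·(-1) + (-4)·(-4) + (3)·(3)) / 3 = 30/3 = 10
  s[Y,Z] = ((2)·(0.5) + (-1)·(-0.5) + (-4)·(2.5) + (3)·(-2.5)) / 3 = -16/3 = -5.3333
  s[Z,Z] = ((0.5)·(0.5) + (-0.5)·(-0.5) + (2.5)·(2.5) + (-2.5)·(-2.5)) / 3 = 13/3 = 4.3333
  Sample standard deviations s_i = √(s[i,i]):
  s(X) = √(8.25) = 2.8723
  s(Y) = √(10) = 3.1623
  s(Z) = √(4.3333) = 2.0817

Step 3 — r_{ij} = s_{ij} / (s_i · s_j):
  r[X,X] = 1 (diagonal).
  r[X,Y] = -5 / (2.8723 · 3.1623) = -5 / 9.083 = -0.5505
  r[X,Z] = 5.5 / (2.8723 · 2.0817) = 5.5 / 5.9791 = 0.9199
  r[Y,Y] = 1 (diagonal).
  r[Y,Z] = -5.3333 / (3.1623 · 2.0817) = -5.3333 / 6.5828 = -0.8102
  r[Z,Z] = 1 (diagonal).

R is symmetric with unit diagonal. Assembling:

R = [[1, -0.5505, 0.9199],
 [-0.5505, 1, -0.8102],
 [0.9199, -0.8102, 1]]


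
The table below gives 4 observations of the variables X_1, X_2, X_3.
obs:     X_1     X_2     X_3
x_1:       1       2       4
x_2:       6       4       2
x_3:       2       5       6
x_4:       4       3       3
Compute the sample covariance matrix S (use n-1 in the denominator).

Step 1 — column means:
  mean(X_1) = (1 + 6 + 2 + 4) / 4 = 13/4 = 3.25
  mean(X_2) = (2 + 4 + 5 + 3) / 4 = 14/4 = 3.5
  mean(X_3) = (4 + 2 + 6 + 3) / 4 = 15/4 = 3.75

Step 2 — sample covariance S[i,j] = (1/(n-1)) · Σ_k (x_{k,i} - mean_i) · (x_{k,j} - mean_j), with n-1 = 3.
  S[X_1,X_1] = ((-2.25)·(-2.25) + (2.75)·(2.75) + (-1.25)·(-1.25) + (0.75)·(0.75)) / 3 = 14.75/3 = 4.9167
  S[X_1,X_2] = ((-2.25)·(-1.5) + (2.75)·(0.5) + (-1.25)·(1.5) + (0.75)·(-0.5)) / 3 = 2.5/3 = 0.8333
  S[X_1,X_3] = ((-2.25)·(0.25) + (2.75)·(-1.75) + (-1.25)·(2.25) + (0.75)·(-0.75)) / 3 = -8.75/3 = -2.9167
  S[X_2,X_2] = ((-1.5)·(-1.5) + (0.5)·(0.5) + (1.5)·(1.5) + (-0.5)·(-0.5)) / 3 = 5/3 = 1.6667
  S[X_2,X_3] = ((-1.5)·(0.25) + (0.5)·(-1.75) + (1.5)·(2.25) + (-0.5)·(-0.75)) / 3 = 2.5/3 = 0.8333
  S[X_3,X_3] = ((0.25)·(0.25) + (-1.75)·(-1.75) + (2.25)·(2.25) + (-0.75)·(-0.75)) / 3 = 8.75/3 = 2.9167

S is symmetric (S[j,i] = S[i,j]). Assembling:

S = [[4.9167, 0.8333, -2.9167],
 [0.8333, 1.6667, 0.8333],
 [-2.9167, 0.8333, 2.9167]]


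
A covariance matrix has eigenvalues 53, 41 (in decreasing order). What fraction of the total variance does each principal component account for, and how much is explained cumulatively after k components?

Step 1 — total variance = trace(Sigma) = Σ λ_i = 53 + 41 = 94.

Step 2 — fraction explained by component i = λ_i / Σ λ:
  PC1: 53/94 = 0.5638
  PC2: 41/94 = 0.4362

Step 3 — cumulative fraction after k components = (λ_1 + ... + λ_k) / Σ λ:
  k = 1: 53/94 = 0.5638
  k = 2: (53 + 41)/94 = 94/94 = 1

Summary (fraction, with percent):

explained: PC1 0.5638 (56.38%), PC2 0.4362 (43.62%);  cumulative: 0.5638, 1


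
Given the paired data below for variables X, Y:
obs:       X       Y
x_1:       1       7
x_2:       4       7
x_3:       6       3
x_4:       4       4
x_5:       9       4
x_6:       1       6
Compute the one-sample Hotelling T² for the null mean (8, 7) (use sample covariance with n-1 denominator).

Step 1 — sample mean vector:
  mean(X) = (1 + 4 + 6 + 4 + 9 + 1) / 6 = 25/6 = 4.1667
  mean(Y) = (7 + 7 + 3 + 4 + 4 + 6) / 6 = 31/6 = 5.1667
  x̄ = (4.1667, 5.1667),  deviation x̄ - mu_0 = (4.1667, 5.1667) - (8, 7) = (-3.8333, -1.8333).

Step 2 — sample covariance matrix, S[i,j] = (1/(n-1)) · Σ_k (x_{k,i} - mean_i) · (x_{k,j} - mean_j), divisor n-1 = 5:
  S[X,X] = ((-3.1667)·(-3.1667) + (-0.1667)·(-0.1667) + (1.8333)·(1.8333) + (-0.1667)·(-0.1667) + (4.8333)·(4.8333) + (-3.1667)·(-3.1667)) / 5 = 46.8333/5 = 9.3667
  S[X,Y] = ((-3.1667)·(1.8333) + (-0.1667)·(1.8333) + (1.8333)·(-2.1667) + (-0.1667)·(-1.1667) + (4.8333)·(-1.1667) + (-3.1667)·(0.8333)) / 5 = -18.1667/5 = -3.6333
  S[Y,Y] = ((1.8333)·(1.8333) + (1.8333)·(1.8333) + (-2.1667)·(-2.1667) + (-1.1667)·(-1.1667) + (-1.1667)·(-1.1667) + (0.8333)·(0.8333)) / 5 = 14.8333/5 = 2.9667
  S = [[9.3667, -3.6333],
 [-3.6333, 2.9667]].

Step 3 — invert S. det(S) = 9.3667·2.9667 - (-3.6333)² = 14.5867.
  S^{-1} = (1/det) · [[d, -b], [-b, a]] = [[0.2034, 0.2491],
 [0.2491, 0.6421]].

Step 4 — quadratic form (x̄ - mu_0)^T · S^{-1} · (x̄ - mu_0):
  S^{-1} · (x̄ - mu_0) = (-1.2363, -2.1321),
  (x̄ - mu_0)^T · [...] = (-3.8333)·(-1.2363) + (-1.8333)·(-2.1321) = 8.6479.

Step 5 — scale by n: T² = 6 · 8.6479 = 51.8876.

T² ≈ 51.8876


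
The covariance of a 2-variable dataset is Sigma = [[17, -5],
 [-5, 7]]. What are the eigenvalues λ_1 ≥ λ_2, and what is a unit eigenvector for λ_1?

Step 1 — characteristic polynomial of 2×2 Sigma:
  det(Sigma - λI) = λ² - trace · λ + det = 0.
  trace = 17 + 7 = 24, det = 17·7 - (-5)² = 94.
Step 2 — discriminant:
  Δ = trace² - 4·det = 576 - 376 = 200.
Step 3 — eigenvalues:
  λ = (trace ± √Δ)/2 = (24 ± 14.1421)/2,
  λ_1 = 19.0711,  λ_2 = 4.9289.

Step 4 — unit eigenvector for λ_1: solve (Sigma - λ_1 I)v = 0. First row:
  (17 - 19.0711)·v_x + (-5)·v_y = 0, i.e. (-2.0711)·v_x + (-5)·v_y = 0,
  so v ∝ (b, λ_1 - a) = (-5, 2.0711); multiply by -1 so the first entry is positive: u = (5, -2.0711).
  ||u|| = √((5)² + (-2.0711)²) = √(29.2893) ≈ 5.412,
  v_1 = u/||u|| ≈ (0.9239, -0.3827) (||v_1|| = 1).

λ_1 = 19.0711,  λ_2 = 4.9289;  v_1 ≈ (0.9239, -0.3827)


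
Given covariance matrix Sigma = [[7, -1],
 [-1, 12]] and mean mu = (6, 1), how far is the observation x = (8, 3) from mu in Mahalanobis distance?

Step 1 — centre the observation: (x - mu) = (2, 2).

Step 2 — invert Sigma. det(Sigma) = 7·12 - (-1)² = 83.
  Sigma^{-1} = (1/det) · [[d, -b], [-b, a]] = [[0.1446, 0.012],
 [0.012, 0.0843]].

Step 3 — form the quadratic (x - mu)^T · Sigma^{-1} · (x - mu):
  Sigma^{-1} · (x - mu) = (0.3133, 0.1928).
  (x - mu)^T · [Sigma^{-1} · (x - mu)] = (2)·(0.3133) + (2)·(0.1928) = 1.012.

Step 4 — take square root: d = √(1.012) ≈ 1.006.

d(x, mu) = √(1.012) ≈ 1.006


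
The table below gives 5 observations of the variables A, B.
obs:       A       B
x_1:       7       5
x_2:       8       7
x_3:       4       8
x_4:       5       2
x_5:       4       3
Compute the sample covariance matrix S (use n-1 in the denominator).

Step 1 — column means:
  mean(A) = (7 + 8 + 4 + 5 + 4) / 5 = 28/5 = 5.6
  mean(B) = (5 + 7 + 8 + 2 + 3) / 5 = 25/5 = 5

Step 2 — sample covariance S[i,j] = (1/(n-1)) · Σ_k (x_{k,i} - mean_i) · (x_{k,j} - mean_j), with n-1 = 4.
  S[A,A] = ((1.4)·(1.4) + (2.4)·(2.4) + (-1.6)·(-1.6) + (-0.6)·(-0.6) + (-1.6)·(-1.6)) / 4 = 13.2/4 = 3.3
  S[A,B] = ((1.4)·(0) + (2.4)·(2) + (-1.6)·(3) + (-0.6)·(-3) + (-1.6)·(-2)) / 4 = 5/4 = 1.25
  S[B,B] = ((0)·(0) + (2)·(2) + (3)·(3) + (-3)·(-3) + (-2)·(-2)) / 4 = 26/4 = 6.5

S is symmetric (S[j,i] = S[i,j]). Assembling:

S = [[3.3, 1.25],
 [1.25, 6.5]]


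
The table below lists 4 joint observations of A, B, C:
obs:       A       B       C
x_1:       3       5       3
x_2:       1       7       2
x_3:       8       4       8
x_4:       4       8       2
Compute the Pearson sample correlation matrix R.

Step 1 — column means:
  mean(A) = (3 + 1 + 8 + 4) / 4 = 16/4 = 4
  mean(B) = (5 + 7 + 4 + 8) / 4 = 24/4 = 6
  mean(C) = (3 + 2 + 8 + 2) / 4 = 15/4 = 3.75

Step 2 — sample variances and covariances s[i,j] = (1/(n-1)) · Σ_k (x_{k,i} - mean_i) · (x_{k,j} - mean_j), with n-1 = 3:
  s[A,A] = ((-1)·(-1) + (-3)·(-3) + (4)·(4) + (0)·(0)) / 3 = 26/3 = 8.6667
  s[A,B] = ((-1)·(-1) + (-3)·(1) + (4)·(-2) + (0)·(2)) / 3 = -10/3 = -3.3333
  s[A,C] = ((-1)·(-0.75) + (-3)·(-1.75) + (4)·(4.25) + (0)·(-1.75)) / 3 = 23/3 = 7.6667
  s[B,B] = ((-1)·(-1) + (1)·(1) + (-2)·(-2) + (2)·(2)) / 3 = 10/3 = 3.3333
  s[B,C] = ((-1)·(-0.75) + (1)·(-1.75) + (-2)·(4.25) + (2)·(-1.75)) / 3 = -13/3 = -4.3333
  s[C,C] = ((-0.75)·(-0.75) + (-1.75)·(-1.75) + (4.25)·(4.25) + (-1.75)·(-1.75)) / 3 = 24.75/3 = 8.25
  Sample standard deviations s_i = √(s[i,i]):
  s(A) = √(8.6667) = 2.9439
  s(B) = √(3.3333) = 1.8257
  s(C) = √(8.25) = 2.8723

Step 3 — r_{ij} = s_{ij} / (s_i · s_j):
  r[A,A] = 1 (diagonal).
  r[A,B] = -3.3333 / (2.9439 · 1.8257) = -3.3333 / 5.3748 = -0.6202
  r[A,C] = 7.6667 / (2.9439 · 2.8723) = 7.6667 / 8.4558 = 0.9067
  r[B,B] = 1 (diagonal).
  r[B,C] = -4.3333 / (1.8257 · 2.8723) = -4.3333 / 5.244 = -0.8263
  r[C,C] = 1 (diagonal).

R is symmetric with unit diagonal. Assembling:

R = [[1, -0.6202, 0.9067],
 [-0.6202, 1, -0.8263],
 [0.9067, -0.8263, 1]]


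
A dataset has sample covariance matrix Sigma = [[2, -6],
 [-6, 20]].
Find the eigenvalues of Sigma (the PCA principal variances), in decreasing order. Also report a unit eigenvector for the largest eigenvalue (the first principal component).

Step 1 — characteristic polynomial of 2×2 Sigma:
  det(Sigma - λI) = λ² - trace · λ + det = 0.
  trace = 2 + 20 = 22, det = 2·20 - (-6)² = 4.
Step 2 — discriminant:
  Δ = trace² - 4·det = 484 - 16 = 468.
Step 3 — eigenvalues:
  λ = (trace ± √Δ)/2 = (22 ± 21.6333)/2,
  λ_1 = 21.8167,  λ_2 = 0.1833.

Step 4 — unit eigenvector for λ_1: solve (Sigma - λ_1 I)v = 0. First row:
  (2 - 21.8167)·v_x + (-6)·v_y = 0, i.e. (-19.8167)·v_x + (-6)·v_y = 0,
  so v ∝ (b, λ_1 - a) = (-6, 19.8167); multiply by -1 so the first entry is positive: u = (6, -19.8167).
  ||u|| = √((6)² + (-19.8167)²) = √(428.6998) ≈ 20.7051,
  v_1 = u/||u|| ≈ (0.2898, -0.9571) (||v_1|| = 1).

λ_1 = 21.8167,  λ_2 = 0.1833;  v_1 ≈ (0.2898, -0.9571)


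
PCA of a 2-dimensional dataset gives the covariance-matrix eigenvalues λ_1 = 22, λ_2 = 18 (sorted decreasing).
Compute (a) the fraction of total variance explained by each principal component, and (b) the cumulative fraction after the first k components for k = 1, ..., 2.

Step 1 — total variance = trace(Sigma) = Σ λ_i = 22 + 18 = 40.

Step 2 — fraction explained by component i = λ_i / Σ λ:
  PC1: 22/40 = 0.55
  PC2: 18/40 = 0.45

Step 3 — cumulative fraction after k components = (λ_1 + ... + λ_k) / Σ λ:
  k = 1: 22/40 = 0.55
  k = 2: (22 + 18)/40 = 40/40 = 1

Summary (fraction, with percent):

explained: PC1 0.55 (55%), PC2 0.45 (45%);  cumulative: 0.55, 1


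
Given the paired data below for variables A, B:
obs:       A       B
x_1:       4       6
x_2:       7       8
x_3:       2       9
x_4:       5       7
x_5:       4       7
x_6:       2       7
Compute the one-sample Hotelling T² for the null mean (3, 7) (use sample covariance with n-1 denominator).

Step 1 — sample mean vector:
  mean(A) = (4 + 7 + 2 + 5 + 4 + 2) / 6 = 24/6 = 4
  mean(B) = (6 + 8 + 9 + 7 + 7 + 7) / 6 = 44/6 = 7.3333
  x̄ = (4, 7.3333),  deviation x̄ - mu_0 = (4, 7.3333) - (3, 7) = (1, 0.3333).

Step 2 — sample covariance matrix, S[i,j] = (1/(n-1)) · Σ_k (x_{k,i} - mean_i) · (x_{k,j} - mean_j), divisor n-1 = 5:
  S[A,A] = ((0)·(0) + (3)·(3) + (-2)·(-2) + (1)·(1) + (0)·(0) + (-2)·(-2)) / 5 = 18/5 = 3.6
  S[A,B] = ((0)·(-1.3333) + (3)·(0.6667) + (-2)·(1.6667) + (1)·(-0.3333) + (0)·(-0.3333) + (-2)·(-0.3333)) / 5 = -1/5 = -0.2
  S[B,B] = ((-1.3333)·(-1.3333) + (0.6667)·(0.6667) + (1.6667)·(1.6667) + (-0.3333)·(-0.3333) + (-0.3333)·(-0.3333) + (-0.3333)·(-0.3333)) / 5 = 5.3333/5 = 1.0667
  S = [[3.6, -0.2],
 [-0.2, 1.0667]].

Step 3 — invert S. det(S) = 3.6·1.0667 - (-0.2)² = 3.8.
  S^{-1} = (1/det) · [[d, -b], [-b, a]] = [[0.2807, 0.0526],
 [0.0526, 0.9474]].

Step 4 — quadratic form (x̄ - mu_0)^T · S^{-1} · (x̄ - mu_0):
  S^{-1} · (x̄ - mu_0) = (0.2982, 0.3684),
  (x̄ - mu_0)^T · [...] = (1)·(0.2982) + (0.3333)·(0.3684) = 0.4211.

Step 5 — scale by n: T² = 6 · 0.4211 = 2.5263.

T² ≈ 2.5263


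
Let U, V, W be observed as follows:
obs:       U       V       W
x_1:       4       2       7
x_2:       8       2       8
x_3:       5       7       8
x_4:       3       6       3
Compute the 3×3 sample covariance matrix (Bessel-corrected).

Step 1 — column means:
  mean(U) = (4 + 8 + 5 + 3) / 4 = 20/4 = 5
  mean(V) = (2 + 2 + 7 + 6) / 4 = 17/4 = 4.25
  mean(W) = (7 + 8 + 8 + 3) / 4 = 26/4 = 6.5

Step 2 — sample covariance S[i,j] = (1/(n-1)) · Σ_k (x_{k,i} - mean_i) · (x_{k,j} - mean_j), with n-1 = 3.
  S[U,U] = ((-1)·(-1) + (3)·(3) + (0)·(0) + (-2)·(-2)) / 3 = 14/3 = 4.6667
  S[U,V] = ((-1)·(-2.25) + (3)·(-2.25) + (0)·(2.75) + (-2)·(1.75)) / 3 = -8/3 = -2.6667
  S[U,W] = ((-1)·(0.5) + (3)·(1.5) + (0)·(1.5) + (-2)·(-3.5)) / 3 = 11/3 = 3.6667
  S[V,V] = ((-2.25)·(-2.25) + (-2.25)·(-2.25) + (2.75)·(2.75) + (1.75)·(1.75)) / 3 = 20.75/3 = 6.9167
  S[V,W] = ((-2.25)·(0.5) + (-2.25)·(1.5) + (2.75)·(1.5) + (1.75)·(-3.5)) / 3 = -6.5/3 = -2.1667
  S[W,W] = ((0.5)·(0.5) + (1.5)·(1.5) + (1.5)·(1.5) + (-3.5)·(-3.5)) / 3 = 17/3 = 5.6667

S is symmetric (S[j,i] = S[i,j]). Assembling:

S = [[4.6667, -2.6667, 3.6667],
 [-2.6667, 6.9167, -2.1667],
 [3.6667, -2.1667, 5.6667]]


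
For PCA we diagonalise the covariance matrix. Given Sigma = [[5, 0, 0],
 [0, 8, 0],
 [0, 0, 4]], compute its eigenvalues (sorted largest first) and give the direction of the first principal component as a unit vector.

Step 1 — characteristic polynomial p(λ) = det(λI - Sigma) = λ³ - tr·λ² + c_1·λ - det, where tr = trace, c_1 = sum of the principal 2×2 minors, det = det(Sigma):
  tr = 5 + 8 + 4 = 17,
  c_1 = (5·8 - (0)²) + (5·4 - (0)²) + (8·4 - (0)²) = 40 + 20 + 32 = 92,
  det = 5·(8·4 - (0)²) - (0)·((0)·4 - (0)·(0)) + (0)·((0)·(0) - 8·(0)) = 5·(32) - (0)·(0) + (0)·(0) = 160.
  So p(λ) = λ³ - 17λ² + 92λ - 160.
Step 2 — look for an integer root (rational root theorem: any rational root is an integer divisor of 160). Testing λ = 4:
  p(4) = 64 - 272 + 368 - 160 = 0  ✓
  Dividing out (λ - 4): p(λ) = (λ - 4)(λ² - 13λ + 40).
Step 3 — remaining eigenvalues from the quadratic λ² - 13λ + 40 = 0:
  Δ = 13² - 4·40 = 169 - 160 = 9,  λ = (13 ± √9)/2 = (13 ± 3)/2 = 8 or 5.
  Sorted: λ_1 = 8,  λ_2 = 5,  λ_3 = 4  (check: sum = 17 = tr ✓).

Step 4 — unit eigenvector for λ_1 = 8: v spans the null space of (Sigma - λ_1 I), whose rows are
  r_1 = (-3, 0, 0),  r_2 = (0, 0, 0),  r_3 = (0, 0, -4).
  v is orthogonal to every row, so take v ∝ r_1 × r_3 = ((0)·(-4) - (0)·(0), (0)·(0) - (-3)·(-4), (-3)·(0) - (0)·(0)) = (0, -12, 0).
  Rescale (divide by 12; multiply by -1 so the first nonzero entry is positive): u = (0, 1, 0).
  ||u|| = √((0)² + (1)² + (0)²) = √(1) = 1,  v_1 = u/||u|| ≈ (0, 1, 0) (||v_1|| = 1).

λ_1 = 8,  λ_2 = 5,  λ_3 = 4;  v_1 ≈ (0, 1, 0)


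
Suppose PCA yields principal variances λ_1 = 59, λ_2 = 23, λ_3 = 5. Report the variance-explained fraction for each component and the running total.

Step 1 — total variance = trace(Sigma) = Σ λ_i = 59 + 23 + 5 = 87.

Step 2 — fraction explained by component i = λ_i / Σ λ:
  PC1: 59/87 = 0.6782
  PC2: 23/87 = 0.2644
  PC3: 5/87 = 0.0575

Step 3 — cumulative fraction after k components = (λ_1 + ... + λ_k) / Σ λ:
  k = 1: 59/87 = 0.6782
  k = 2: (59 + 23)/87 = 82/87 = 0.9425
  k = 3: (59 + 23 + 5)/87 = 87/87 = 1

Summary (fraction, with percent):

explained: PC1 0.6782 (67.82%), PC2 0.2644 (26.44%), PC3 0.0575 (5.75%);  cumulative: 0.6782, 0.9425, 1


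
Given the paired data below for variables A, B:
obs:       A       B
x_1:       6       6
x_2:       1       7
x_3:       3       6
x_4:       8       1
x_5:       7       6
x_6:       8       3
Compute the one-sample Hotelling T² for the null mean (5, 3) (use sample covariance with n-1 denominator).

Step 1 — sample mean vector:
  mean(A) = (6 + 1 + 3 + 8 + 7 + 8) / 6 = 33/6 = 5.5
  mean(B) = (6 + 7 + 6 + 1 + 6 + 3) / 6 = 29/6 = 4.8333
  x̄ = (5.5, 4.8333),  deviation x̄ - mu_0 = (5.5, 4.8333) - (5, 3) = (0.5, 1.8333).

Step 2 — sample covariance matrix, S[i,j] = (1/(n-1)) · Σ_k (x_{k,i} - mean_i) · (x_{k,j} - mean_j), divisor n-1 = 5:
  S[A,A] = ((0.5)·(0.5) + (-4.5)·(-4.5) + (-2.5)·(-2.5) + (2.5)·(2.5) + (1.5)·(1.5) + (2.5)·(2.5)) / 5 = 41.5/5 = 8.3
  S[A,B] = ((0.5)·(1.1667) + (-4.5)·(2.1667) + (-2.5)·(1.1667) + (2.5)·(-3.8333) + (1.5)·(1.1667) + (2.5)·(-1.8333)) / 5 = -24.5/5 = -4.9
  S[B,B] = ((1.1667)·(1.1667) + (2.1667)·(2.1667) + (1.1667)·(1.1667) + (-3.8333)·(-3.8333) + (1.1667)·(1.1667) + (-1.8333)·(-1.8333)) / 5 = 26.8333/5 = 5.3667
  S = [[8.3, -4.9],
 [-4.9, 5.3667]].

Step 3 — invert S. det(S) = 8.3·5.3667 - (-4.9)² = 20.5333.
  S^{-1} = (1/det) · [[d, -b], [-b, a]] = [[0.2614, 0.2386],
 [0.2386, 0.4042]].

Step 4 — quadratic form (x̄ - mu_0)^T · S^{-1} · (x̄ - mu_0):
  S^{-1} · (x̄ - mu_0) = (0.5682, 0.8604),
  (x̄ - mu_0)^T · [...] = (0.5)·(0.5682) + (1.8333)·(0.8604) = 1.8615.

Step 5 — scale by n: T² = 6 · 1.8615 = 11.1688.

T² ≈ 11.1688


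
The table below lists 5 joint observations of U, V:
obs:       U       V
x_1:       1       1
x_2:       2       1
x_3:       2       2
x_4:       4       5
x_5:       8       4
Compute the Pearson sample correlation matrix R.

Step 1 — column means:
  mean(U) = (1 + 2 + 2 + 4 + 8) / 5 = 17/5 = 3.4
  mean(V) = (1 + 1 + 2 + 5 + 4) / 5 = 13/5 = 2.6

Step 2 — sample variances and covariances s[i,j] = (1/(n-1)) · Σ_k (x_{k,i} - mean_i) · (x_{k,j} - mean_j), with n-1 = 4:
  s[U,U] = ((-2.4)·(-2.4) + (-1.4)·(-1.4) + (-1.4)·(-1.4) + (0.6)·(0.6) + (4.6)·(4.6)) / 4 = 31.2/4 = 7.8
  s[U,V] = ((-2.4)·(-1.6) + (-1.4)·(-1.6) + (-1.4)·(-0.6) + (0.6)·(2.4) + (4.6)·(1.4)) / 4 = 14.8/4 = 3.7
  s[V,V] = ((-1.6)·(-1.6) + (-1.6)·(-1.6) + (-0.6)·(-0.6) + (2.4)·(2.4) + (1.4)·(1.4)) / 4 = 13.2/4 = 3.3
  Sample standard deviations s_i = √(s[i,i]):
  s(U) = √(7.8) = 2.7928
  s(V) = √(3.3) = 1.8166

Step 3 — r_{ij} = s_{ij} / (s_i · s_j):
  r[U,U] = 1 (diagonal).
  r[U,V] = 3.7 / (2.7928 · 1.8166) = 3.7 / 5.0735 = 0.7293
  r[V,V] = 1 (diagonal).

R is symmetric with unit diagonal. Assembling:

R = [[1, 0.7293],
 [0.7293, 1]]


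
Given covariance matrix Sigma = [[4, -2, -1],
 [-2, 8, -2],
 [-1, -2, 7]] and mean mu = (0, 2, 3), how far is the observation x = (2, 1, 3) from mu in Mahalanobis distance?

Step 1 — centre the observation: (x - mu) = (2, -1, 0).

Step 2 — invert Sigma (cofactor / det for 3×3, or solve directly):
  Sigma^{-1} = [[0.3171, 0.0976, 0.0732],
 [0.0976, 0.1646, 0.061],
 [0.0732, 0.061, 0.1707]].

Step 3 — form the quadratic (x - mu)^T · Sigma^{-1} · (x - mu):
  Sigma^{-1} · (x - mu) = (0.5366, 0.0305, 0.0854).
  (x - mu)^T · [Sigma^{-1} · (x - mu)] = (2)·(0.5366) + (-1)·(0.0305) + (0)·(0.0854) = 1.0427.

Step 4 — take square root: d = √(1.0427) ≈ 1.0211.

d(x, mu) = √(1.0427) ≈ 1.0211


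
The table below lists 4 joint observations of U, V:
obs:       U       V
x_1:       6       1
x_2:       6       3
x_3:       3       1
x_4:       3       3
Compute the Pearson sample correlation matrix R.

Step 1 — column means:
  mean(U) = (6 + 6 + 3 + 3) / 4 = 18/4 = 4.5
  mean(V) = (1 + 3 + 1 + 3) / 4 = 8/4 = 2

Step 2 — sample variances and covariances s[i,j] = (1/(n-1)) · Σ_k (x_{k,i} - mean_i) · (x_{k,j} - mean_j), with n-1 = 3:
  s[U,U] = ((1.5)·(1.5) + (1.5)·(1.5) + (-1.5)·(-1.5) + (-1.5)·(-1.5)) / 3 = 9/3 = 3
  s[U,V] = ((1.5)·(-1) + (1.5)·(1) + (-1.5)·(-1) + (-1.5)·(1)) / 3 = 0/3 = 0
  s[V,V] = ((-1)·(-1) + (1)·(1) + (-1)·(-1) + (1)·(1)) / 3 = 4/3 = 1.3333
  Sample standard deviations s_i = √(s[i,i]):
  s(U) = √(3) = 1.7321
  s(V) = √(1.3333) = 1.1547

Step 3 — r_{ij} = s_{ij} / (s_i · s_j):
  r[U,U] = 1 (diagonal).
  r[U,V] = 0 / (1.7321 · 1.1547) = 0 / 2 = 0
  r[V,V] = 1 (diagonal).

R is symmetric with unit diagonal. Assembling:

R = [[1, 0],
 [0, 1]]


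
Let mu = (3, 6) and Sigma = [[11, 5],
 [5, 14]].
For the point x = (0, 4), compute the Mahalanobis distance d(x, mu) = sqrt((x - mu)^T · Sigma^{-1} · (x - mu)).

Step 1 — centre the observation: (x - mu) = (-3, -2).

Step 2 — invert Sigma. det(Sigma) = 11·14 - (5)² = 129.
  Sigma^{-1} = (1/det) · [[d, -b], [-b, a]] = [[0.1085, -0.0388],
 [-0.0388, 0.0853]].

Step 3 — form the quadratic (x - mu)^T · Sigma^{-1} · (x - mu):
  Sigma^{-1} · (x - mu) = (-0.2481, -0.0543).
  (x - mu)^T · [Sigma^{-1} · (x - mu)] = (-3)·(-0.2481) + (-2)·(-0.0543) = 0.8527.

Step 4 — take square root: d = √(0.8527) ≈ 0.9234.

d(x, mu) = √(0.8527) ≈ 0.9234


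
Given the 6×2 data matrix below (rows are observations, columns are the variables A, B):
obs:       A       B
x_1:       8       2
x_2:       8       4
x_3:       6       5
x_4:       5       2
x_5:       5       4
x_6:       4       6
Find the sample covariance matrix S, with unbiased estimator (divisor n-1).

Step 1 — column means:
  mean(A) = (8 + 8 + 6 + 5 + 5 + 4) / 6 = 36/6 = 6
  mean(B) = (2 + 4 + 5 + 2 + 4 + 6) / 6 = 23/6 = 3.8333

Step 2 — sample covariance S[i,j] = (1/(n-1)) · Σ_k (x_{k,i} - mean_i) · (x_{k,j} - mean_j), with n-1 = 5.
  S[A,A] = ((2)·(2) + (2)·(2) + (0)·(0) + (-1)·(-1) + (-1)·(-1) + (-2)·(-2)) / 5 = 14/5 = 2.8
  S[A,B] = ((2)·(-1.8333) + (2)·(0.1667) + (0)·(1.1667) + (-1)·(-1.8333) + (-1)·(0.1667) + (-2)·(2.1667)) / 5 = -6/5 = -1.2
  S[B,B] = ((-1.8333)·(-1.8333) + (0.1667)·(0.1667) + (1.1667)·(1.1667) + (-1.8333)·(-1.8333) + (0.1667)·(0.1667) + (2.1667)·(2.1667)) / 5 = 12.8333/5 = 2.5667

S is symmetric (S[j,i] = S[i,j]). Assembling:

S = [[2.8, -1.2],
 [-1.2, 2.5667]]


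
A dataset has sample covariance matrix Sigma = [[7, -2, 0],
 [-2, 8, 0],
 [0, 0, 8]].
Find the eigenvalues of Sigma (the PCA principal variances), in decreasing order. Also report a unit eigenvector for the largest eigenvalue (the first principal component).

Step 1 — characteristic polynomial p(λ) = det(λI - Sigma) = λ³ - tr·λ² + c_1·λ - det, where tr = trace, c_1 = sum of the principal 2×2 minors, det = det(Sigma):
  tr = 7 + 8 + 8 = 23,
  c_1 = (7·8 - (-2)²) + (7·8 - (0)²) + (8·8 - (0)²) = 52 + 56 + 64 = 172,
  det = 7·(8·8 - (0)²) - (-2)·((-2)·8 - (0)·(0)) + (0)·((-2)·(0) - 8·(0)) = 7·(64) - (-2)·(-16) + (0)·(0) = 416.
  So p(λ) = λ³ - 23λ² + 172λ - 416.
Step 2 — look for an integer root (rational root theorem: any rational root is an integer divisor of 416). Testing λ = 8:
  p(8) = 512 - 1472 + 1376 - 416 = 0  ✓
  Dividing out (λ - 8): p(λ) = (λ - 8)(λ² - 15λ + 52).
Step 3 — remaining eigenvalues from the quadratic λ² - 15λ + 52 = 0:
  Δ = 15² - 4·52 = 225 - 208 = 17,  λ = (15 ± √17)/2 = (15 ± 4.1231)/2 ≈ 9.5616 or 5.4384.
  Sorted: λ_1 = 9.5616,  λ_2 = 8,  λ_3 = 5.4384  (check: sum = 23 = tr ✓).

Step 4 — unit eigenvector for λ_1 ≈ 9.5616: v spans the null space of (Sigma - λ_1 I), whose rows are
  r_1 = (-2.5616, -2, 0),  r_2 = (-2, -1.5616, 0),  r_3 = (0, 0, -1.5616).
  v is orthogonal to every row, so take v ∝ r_1 × r_3 = ((-2)·(-1.5616) - (0)·(0), (0)·(0) - (-2.5616)·(-1.5616), (-2.5616)·(0) - (-2)·(0)) ≈ (3.1231, -4, 0).
  Let u = (3.1231, -4, 0).
  ||u|| = √((3.1231)² + (-4)² + (0)²) = √(25.7538) ≈ 5.0748,  v_1 = u/||u|| ≈ (0.6154, -0.7882, 0) (||v_1|| = 1).

λ_1 = 9.5616,  λ_2 = 8,  λ_3 = 5.4384;  v_1 ≈ (0.6154, -0.7882, 0)


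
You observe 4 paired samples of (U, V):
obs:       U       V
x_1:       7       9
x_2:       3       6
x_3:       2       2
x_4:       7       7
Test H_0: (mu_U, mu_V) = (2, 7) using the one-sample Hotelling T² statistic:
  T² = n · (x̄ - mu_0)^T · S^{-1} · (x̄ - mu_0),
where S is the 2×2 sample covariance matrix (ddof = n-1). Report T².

Step 1 — sample mean vector:
  mean(U) = (7 + 3 + 2 + 7) / 4 = 19/4 = 4.75
  mean(V) = (9 + 6 + 2 + 7) / 4 = 24/4 = 6
  x̄ = (4.75, 6),  deviation x̄ - mu_0 = (4.75, 6) - (2, 7) = (2.75, -1).

Step 2 — sample covariance matrix, S[i,j] = (1/(n-1)) · Σ_k (x_{k,i} - mean_i) · (x_{k,j} - mean_j), divisor n-1 = 3:
  S[U,U] = ((2.25)·(2.25) + (-1.75)·(-1.75) + (-2.75)·(-2.75) + (2.25)·(2.25)) / 3 = 20.75/3 = 6.9167
  S[U,V] = ((2.25)·(3) + (-1.75)·(0) + (-2.75)·(-4) + (2.25)·(1)) / 3 = 20/3 = 6.6667
  S[V,V] = ((3)·(3) + (0)·(0) + (-4)·(-4) + (1)·(1)) / 3 = 26/3 = 8.6667
  S = [[6.9167, 6.6667],
 [6.6667, 8.6667]].

Step 3 — invert S. det(S) = 6.9167·8.6667 - (6.6667)² = 15.5.
  S^{-1} = (1/det) · [[d, -b], [-b, a]] = [[0.5591, -0.4301],
 [-0.4301, 0.4462]].

Step 4 — quadratic form (x̄ - mu_0)^T · S^{-1} · (x̄ - mu_0):
  S^{-1} · (x̄ - mu_0) = (1.9677, -1.629),
  (x̄ - mu_0)^T · [...] = (2.75)·(1.9677) + (-1)·(-1.629) = 7.0403.

Step 5 — scale by n: T² = 4 · 7.0403 = 28.1613.

T² ≈ 28.1613


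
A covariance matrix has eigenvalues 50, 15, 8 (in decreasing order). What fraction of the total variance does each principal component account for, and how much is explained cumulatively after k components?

Step 1 — total variance = trace(Sigma) = Σ λ_i = 50 + 15 + 8 = 73.

Step 2 — fraction explained by component i = λ_i / Σ λ:
  PC1: 50/73 = 0.6849
  PC2: 15/73 = 0.2055
  PC3: 8/73 = 0.1096

Step 3 — cumulative fraction after k components = (λ_1 + ... + λ_k) / Σ λ:
  k = 1: 50/73 = 0.6849
  k = 2: (50 + 15)/73 = 65/73 = 0.8904
  k = 3: (50 + 15 + 8)/73 = 73/73 = 1

Summary (fraction, with percent):

explained: PC1 0.6849 (68.49%), PC2 0.2055 (20.55%), PC3 0.1096 (10.96%);  cumulative: 0.6849, 0.8904, 1


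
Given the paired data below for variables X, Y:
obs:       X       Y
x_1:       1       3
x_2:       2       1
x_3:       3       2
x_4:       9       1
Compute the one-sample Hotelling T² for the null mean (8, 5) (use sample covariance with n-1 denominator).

Step 1 — sample mean vector:
  mean(X) = (1 + 2 + 3 + 9) / 4 = 15/4 = 3.75
  mean(Y) = (3 + 1 + 2 + 1) / 4 = 7/4 = 1.75
  x̄ = (3.75, 1.75),  deviation x̄ - mu_0 = (3.75, 1.75) - (8, 5) = (-4.25, -3.25).

Step 2 — sample covariance matrix, S[i,j] = (1/(n-1)) · Σ_k (x_{k,i} - mean_i) · (x_{k,j} - mean_j), divisor n-1 = 3:
  S[X,X] = ((-2.75)·(-2.75) + (-1.75)·(-1.75) + (-0.75)·(-0.75) + (5.25)·(5.25)) / 3 = 38.75/3 = 12.9167
  S[X,Y] = ((-2.75)·(1.25) + (-1.75)·(-0.75) + (-0.75)·(0.25) + (5.25)·(-0.75)) / 3 = -6.25/3 = -2.0833
  S[Y,Y] = ((1.25)·(1.25) + (-0.75)·(-0.75) + (0.25)·(0.25) + (-0.75)·(-0.75)) / 3 = 2.75/3 = 0.9167
  S = [[12.9167, -2.0833],
 [-2.0833, 0.9167]].

Step 3 — invert S. det(S) = 12.9167·0.9167 - (-2.0833)² = 7.5.
  S^{-1} = (1/det) · [[d, -b], [-b, a]] = [[0.1222, 0.2778],
 [0.2778, 1.7222]].

Step 4 — quadratic form (x̄ - mu_0)^T · S^{-1} · (x̄ - mu_0):
  S^{-1} · (x̄ - mu_0) = (-1.4222, -6.7778),
  (x̄ - mu_0)^T · [...] = (-4.25)·(-1.4222) + (-3.25)·(-6.7778) = 28.0722.

Step 5 — scale by n: T² = 4 · 28.0722 = 112.2889.

T² ≈ 112.2889


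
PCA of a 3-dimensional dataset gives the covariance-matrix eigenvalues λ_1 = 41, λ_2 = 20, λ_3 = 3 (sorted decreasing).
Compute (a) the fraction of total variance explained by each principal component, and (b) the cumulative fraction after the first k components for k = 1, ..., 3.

Step 1 — total variance = trace(Sigma) = Σ λ_i = 41 + 20 + 3 = 64.

Step 2 — fraction explained by component i = λ_i / Σ λ:
  PC1: 41/64 = 0.6406
  PC2: 20/64 = 0.3125
  PC3: 3/64 = 0.0469

Step 3 — cumulative fraction after k components = (λ_1 + ... + λ_k) / Σ λ:
  k = 1: 41/64 = 0.6406
  k = 2: (41 + 20)/64 = 61/64 = 0.9531
  k = 3: (41 + 20 + 3)/64 = 64/64 = 1

Summary (fraction, with percent):

explained: PC1 0.6406 (64.06%), PC2 0.3125 (31.25%), PC3 0.0469 (4.69%);  cumulative: 0.6406, 0.9531, 1


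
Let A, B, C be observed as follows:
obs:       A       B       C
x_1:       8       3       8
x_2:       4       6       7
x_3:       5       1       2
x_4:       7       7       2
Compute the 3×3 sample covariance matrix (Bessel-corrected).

Step 1 — column means:
  mean(A) = (8 + 4 + 5 + 7) / 4 = 24/4 = 6
  mean(B) = (3 + 6 + 1 + 7) / 4 = 17/4 = 4.25
  mean(C) = (8 + 7 + 2 + 2) / 4 = 19/4 = 4.75

Step 2 — sample covariance S[i,j] = (1/(n-1)) · Σ_k (x_{k,i} - mean_i) · (x_{k,j} - mean_j), with n-1 = 3.
  S[A,A] = ((2)·(2) + (-2)·(-2) + (-1)·(-1) + (1)·(1)) / 3 = 10/3 = 3.3333
  S[A,B] = ((2)·(-1.25) + (-2)·(1.75) + (-1)·(-3.25) + (1)·(2.75)) / 3 = 0/3 = 0
  S[A,C] = ((2)·(3.25) + (-2)·(2.25) + (-1)·(-2.75) + (1)·(-2.75)) / 3 = 2/3 = 0.6667
  S[B,B] = ((-1.25)·(-1.25) + (1.75)·(1.75) + (-3.25)·(-3.25) + (2.75)·(2.75)) / 3 = 22.75/3 = 7.5833
  S[B,C] = ((-1.25)·(3.25) + (1.75)·(2.25) + (-3.25)·(-2.75) + (2.75)·(-2.75)) / 3 = 1.25/3 = 0.4167
  S[C,C] = ((3.25)·(3.25) + (2.25)·(2.25) + (-2.75)·(-2.75) + (-2.75)·(-2.75)) / 3 = 30.75/3 = 10.25

S is symmetric (S[j,i] = S[i,j]). Assembling:

S = [[3.3333, 0, 0.6667],
 [0, 7.5833, 0.4167],
 [0.6667, 0.4167, 10.25]]
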